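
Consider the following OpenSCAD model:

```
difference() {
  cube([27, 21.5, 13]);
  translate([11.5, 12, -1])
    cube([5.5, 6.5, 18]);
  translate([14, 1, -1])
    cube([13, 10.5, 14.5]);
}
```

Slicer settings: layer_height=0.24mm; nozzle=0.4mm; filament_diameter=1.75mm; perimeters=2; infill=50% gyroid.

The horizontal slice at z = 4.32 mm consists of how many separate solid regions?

1

At z = 4.32 mm: the 27×21.5 cube contributes its full rectangle; the cube at (11.5, 12) (footprint 5.5×6.5) is included at this height; the cube at (14, 1) is present — its section is the full 13×10.5 rectangle; Taking the first minus the rest: starting from the 27×21.5 cube, the 5.5×6.5 cube at (11.5, 12) lies wholly inside it (removes its full 35.75 mm² and its 24.00 mm outline becomes a hole wall); the 13×10.5 cube at (14, 1) lies inside it touching the edge (removes its full 136.50 mm²) — 1 connected region with 1 hole. The result has 1 disconnected region.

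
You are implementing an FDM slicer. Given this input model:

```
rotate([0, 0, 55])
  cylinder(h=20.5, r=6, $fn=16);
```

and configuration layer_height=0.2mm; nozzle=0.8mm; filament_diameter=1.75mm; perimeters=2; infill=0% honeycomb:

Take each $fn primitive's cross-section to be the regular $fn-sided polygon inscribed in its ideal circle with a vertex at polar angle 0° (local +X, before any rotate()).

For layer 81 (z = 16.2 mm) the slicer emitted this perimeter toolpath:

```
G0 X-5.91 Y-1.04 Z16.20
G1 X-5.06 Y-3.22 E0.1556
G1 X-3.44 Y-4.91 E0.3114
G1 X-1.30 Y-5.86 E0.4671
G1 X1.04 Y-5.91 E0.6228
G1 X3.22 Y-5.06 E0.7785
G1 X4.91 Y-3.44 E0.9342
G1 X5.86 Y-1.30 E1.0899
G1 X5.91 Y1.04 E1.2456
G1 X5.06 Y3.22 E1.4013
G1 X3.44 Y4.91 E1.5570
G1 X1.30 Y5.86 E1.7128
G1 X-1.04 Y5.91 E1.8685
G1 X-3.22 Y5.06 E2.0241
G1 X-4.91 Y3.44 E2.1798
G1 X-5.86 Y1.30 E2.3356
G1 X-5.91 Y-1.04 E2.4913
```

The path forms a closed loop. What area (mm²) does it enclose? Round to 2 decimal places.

Apply the shoelace formula to the sequence of (X, Y) vertices; enclosed area = 110.18 mm².

110.18 mm²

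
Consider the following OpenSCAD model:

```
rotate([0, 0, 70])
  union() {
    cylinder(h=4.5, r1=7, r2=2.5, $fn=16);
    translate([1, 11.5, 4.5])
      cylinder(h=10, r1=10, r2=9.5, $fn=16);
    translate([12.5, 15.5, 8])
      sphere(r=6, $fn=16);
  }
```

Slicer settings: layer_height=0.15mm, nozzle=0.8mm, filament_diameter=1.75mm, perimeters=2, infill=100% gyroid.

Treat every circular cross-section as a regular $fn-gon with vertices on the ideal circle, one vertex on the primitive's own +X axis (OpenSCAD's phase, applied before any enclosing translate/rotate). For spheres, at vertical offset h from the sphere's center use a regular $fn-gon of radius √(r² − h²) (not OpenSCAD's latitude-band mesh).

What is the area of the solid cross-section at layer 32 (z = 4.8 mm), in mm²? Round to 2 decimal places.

At z = 4.8 mm: the cone does not reach this height (z outside [0, 4.5]); the cone at (1, 11.5): at t=0.030 of its height the radius interpolates to r₁+(r₂−r₁)t = 9.985, giving a regular 16-gon of that circumradius (area = (16/2)·9.985²·sin(360°/16) = 305.23 mm²); the r=6 sphere at (12.5, 15.5) slices to a regular 16-gon of circumradius 5.075 (√(r²−h²) with h=3.2 from center) (area = (16/2)·5.075²·sin(360°/16) = 78.86 mm²); Combining (union): the regions partially overlap — summed areas 384.09 mm² minus the doubly-counted overlap 14.54 mm² gives 369.55 mm² — area = 369.55 mm²; (rotated 70° about Z; rotation is an isometry so areas/perimeters/island counts are preserved). Overall, the cross-section is a single solid region. Net area = 369.55 mm².

369.55 mm²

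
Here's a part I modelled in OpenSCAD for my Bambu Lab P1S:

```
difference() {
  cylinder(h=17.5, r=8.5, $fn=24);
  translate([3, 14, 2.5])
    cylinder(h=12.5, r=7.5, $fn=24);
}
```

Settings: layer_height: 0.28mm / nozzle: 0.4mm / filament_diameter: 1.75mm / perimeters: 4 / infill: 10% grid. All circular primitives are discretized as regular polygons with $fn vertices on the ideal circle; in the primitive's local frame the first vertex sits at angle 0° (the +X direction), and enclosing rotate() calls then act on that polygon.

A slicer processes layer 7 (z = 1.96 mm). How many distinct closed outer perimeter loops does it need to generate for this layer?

At z = 1.96 mm: the r=8.5 cylinder contributes a regular 24-gon of circumradius 8.5; the cylinder at (3, 14) does not reach this height (z outside [2.5, 15]); Subtracting the remaining from the first: none of the subtracted shapes is present at this height, so the r=8.5 cylinder is unchanged — 1 connected region. The result has 1 disconnected region.

1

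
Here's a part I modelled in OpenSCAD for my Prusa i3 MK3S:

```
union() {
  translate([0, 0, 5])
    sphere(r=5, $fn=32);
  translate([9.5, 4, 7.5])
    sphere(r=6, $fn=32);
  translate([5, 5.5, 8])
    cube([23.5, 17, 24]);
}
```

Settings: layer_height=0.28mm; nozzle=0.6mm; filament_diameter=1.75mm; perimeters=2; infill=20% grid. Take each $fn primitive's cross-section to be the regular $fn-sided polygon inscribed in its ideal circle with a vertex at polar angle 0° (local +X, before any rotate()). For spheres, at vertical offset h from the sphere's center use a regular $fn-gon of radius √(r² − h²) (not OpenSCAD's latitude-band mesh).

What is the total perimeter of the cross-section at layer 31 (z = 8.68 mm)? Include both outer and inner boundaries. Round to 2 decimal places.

At z = 8.68 mm: the r=5 sphere slices to a regular 32-gon of circumradius 3.385 (√(r²−h²) with h=3.68 from center) (perimeter = 2·32·3.385·sin(180°/32) = 21.23 mm); the r=6 sphere at (9.5, 4) slices to a regular 32-gon of circumradius 5.883 (√(r²−h²) with h=1.18 from center) (perimeter = 2·32·5.883·sin(180°/32) = 36.90 mm); the cube at (5, 5.5) (footprint 23.5×17) is included at this height (perimeter 81.00 mm); Taking the union: the regions partially overlap (shared area 35.06 mm²), so the edge portions inside another operand are dropped and the merged outline is re-measured after clipping — boundary = 113.88 mm. Overall, the cross-section has 2 separate islands. Total boundary length (outer) = 113.88 mm.

113.88 mm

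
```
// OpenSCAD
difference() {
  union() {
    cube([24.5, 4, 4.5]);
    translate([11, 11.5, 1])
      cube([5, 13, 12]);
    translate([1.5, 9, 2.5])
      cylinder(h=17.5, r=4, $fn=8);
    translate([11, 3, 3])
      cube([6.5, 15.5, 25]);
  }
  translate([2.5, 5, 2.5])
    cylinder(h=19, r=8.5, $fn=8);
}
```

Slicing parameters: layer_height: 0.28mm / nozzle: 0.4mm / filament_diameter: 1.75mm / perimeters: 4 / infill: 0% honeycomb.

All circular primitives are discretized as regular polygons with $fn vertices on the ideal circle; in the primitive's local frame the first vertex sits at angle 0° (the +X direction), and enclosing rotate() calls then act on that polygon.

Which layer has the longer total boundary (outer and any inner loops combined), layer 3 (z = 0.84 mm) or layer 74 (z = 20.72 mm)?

Layer 3 (z = 0.84): the 24.5×4 cube contributes its full rectangle (perimeter 57.00 mm); the cube at (11, 11.5) is absent (z outside [1, 13]); the cylinder at (1.5, 9) is not intersected at this z (z outside [2.5, 20]); the cube at (11, 3) is absent (z outside [3, 28]); Merging all regions: only the 24.5×4 cube is present, so the union is just that shape — boundary = 57.00 mm; the cylinder at (2.5, 5) does not reach this height (z outside [2.5, 21.5]); Subtracting the remaining from the first: none of the subtracted shapes is present at this height, so that combined region is unchanged — boundary = 57.00 mm. So its perimeter = 57.00 mm. Layer 74 (z = 20.72): the cube is not intersected at this z (z outside [0, 4.5]); the cube at (11, 11.5) does not reach this height (z outside [1, 13]); the cylinder at (1.5, 9) is not intersected at this z (z outside [2.5, 20]); the cube at (11, 3) is present — its section is the full 6.5×15.5 rectangle (perimeter 44.00 mm); Merging all regions: only the 6.5×15.5 cube at (11, 3) is present, so the union is just that shape — boundary = 44.00 mm; the r=8.5 cylinder at (2.5, 5) contributes a regular 8-gon of circumradius 8.5 (perimeter = 2·8·8.500·sin(180°/8) = 52.04 mm); Subtracting the remaining from the first: starting from that combined region, the r=8.5 cylinder at (2.5, 5) misses the remaining region (no effect) — boundary = 44.00 mm. So its perimeter = 44.00 mm. Layer 3 is larger (57.00 vs 44.00 mm).

layer 3 (z = 0.84 mm)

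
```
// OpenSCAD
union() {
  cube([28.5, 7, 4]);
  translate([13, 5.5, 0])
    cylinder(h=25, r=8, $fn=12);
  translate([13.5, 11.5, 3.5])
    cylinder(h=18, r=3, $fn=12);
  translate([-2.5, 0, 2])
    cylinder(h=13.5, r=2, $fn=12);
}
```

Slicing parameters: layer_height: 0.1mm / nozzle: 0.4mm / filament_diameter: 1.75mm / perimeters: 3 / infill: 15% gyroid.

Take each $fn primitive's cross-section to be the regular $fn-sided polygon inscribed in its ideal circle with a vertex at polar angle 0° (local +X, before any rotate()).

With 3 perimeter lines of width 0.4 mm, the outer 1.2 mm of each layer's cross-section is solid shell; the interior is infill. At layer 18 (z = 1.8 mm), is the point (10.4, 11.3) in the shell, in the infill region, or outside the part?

infill

At z = 1.8 mm: the 28.5×7 cube contributes its full rectangle; the r=8 cylinder at (13, 5.5) contributes a regular 12-gon of circumradius 8; the cylinder at (13.5, 11.5) is absent (z outside [3.5, 21.5]); the cylinder at (-2.5, 0) is not intersected at this z (z outside [2, 15.5]); Taking the union: the regions partially overlap (shared area 101.64 mm²), so overlapping operands fuse into one piece — 1 connected region. Overall, the cross-section is a single solid region. The nearest boundary edge runs (9.00, 12.43)→(13.00, 13.50); distance from the point to it = 1.45 mm. The point is inside the cross-section and 1.45 mm from the nearest boundary — more than the 1.2 mm shell width (3 × 0.4), so it's in the infill interior.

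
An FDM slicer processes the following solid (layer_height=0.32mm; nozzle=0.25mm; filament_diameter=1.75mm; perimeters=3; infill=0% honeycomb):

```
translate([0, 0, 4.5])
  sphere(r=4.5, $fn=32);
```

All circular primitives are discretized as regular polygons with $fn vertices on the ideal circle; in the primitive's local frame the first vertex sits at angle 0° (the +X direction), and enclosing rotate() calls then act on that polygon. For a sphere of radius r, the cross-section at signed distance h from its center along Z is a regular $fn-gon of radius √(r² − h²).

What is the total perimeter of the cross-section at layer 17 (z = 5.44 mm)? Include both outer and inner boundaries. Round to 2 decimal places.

27.61 mm

At z = 5.44 mm: the sphere: section is a regular 32-gon, circumradius = √(r²−h²) = √(4.5²−0.94²) = 4.401 (perimeter = 2·32·4.401·sin(180°/32) = 27.61 mm). Overall, the cross-section is a single solid region. Total boundary length (outer) = 27.61 mm.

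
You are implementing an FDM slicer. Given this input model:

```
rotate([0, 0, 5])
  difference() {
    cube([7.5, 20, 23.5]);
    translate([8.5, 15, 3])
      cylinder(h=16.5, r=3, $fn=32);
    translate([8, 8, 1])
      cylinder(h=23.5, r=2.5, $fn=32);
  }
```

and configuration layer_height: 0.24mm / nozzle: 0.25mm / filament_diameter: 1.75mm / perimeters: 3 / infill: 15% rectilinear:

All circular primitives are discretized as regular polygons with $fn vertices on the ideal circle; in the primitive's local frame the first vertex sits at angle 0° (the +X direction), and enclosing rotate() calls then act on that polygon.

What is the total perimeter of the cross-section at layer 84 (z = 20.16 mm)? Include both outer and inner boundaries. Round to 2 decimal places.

56.94 mm

At z = 20.16 mm: the cube is present — its section is the full 7.5×20 rectangle (perimeter 55.00 mm); the cylinder at (8.5, 15) is absent (z outside [3, 19.5]); the r=2.5 cylinder at (8, 8) gives a regular 32-gon of circumradius 2.5 (constant along its height) (perimeter = 2·32·2.500·sin(180°/32) = 15.68 mm); Taking the first minus the rest: starting from the 7.5×20 cube, the r=2.5 cylinder at (8, 8) partially overlaps it — only the 7.28 mm² overlap (of its 19.51 mm²) is removed, clipping the outline — boundary = 56.94 mm; (rotated 5° about Z; rotation is an isometry so areas/perimeters/island counts are preserved). Overall, the cross-section is a single solid region. Total boundary length (outer) = 56.94 mm.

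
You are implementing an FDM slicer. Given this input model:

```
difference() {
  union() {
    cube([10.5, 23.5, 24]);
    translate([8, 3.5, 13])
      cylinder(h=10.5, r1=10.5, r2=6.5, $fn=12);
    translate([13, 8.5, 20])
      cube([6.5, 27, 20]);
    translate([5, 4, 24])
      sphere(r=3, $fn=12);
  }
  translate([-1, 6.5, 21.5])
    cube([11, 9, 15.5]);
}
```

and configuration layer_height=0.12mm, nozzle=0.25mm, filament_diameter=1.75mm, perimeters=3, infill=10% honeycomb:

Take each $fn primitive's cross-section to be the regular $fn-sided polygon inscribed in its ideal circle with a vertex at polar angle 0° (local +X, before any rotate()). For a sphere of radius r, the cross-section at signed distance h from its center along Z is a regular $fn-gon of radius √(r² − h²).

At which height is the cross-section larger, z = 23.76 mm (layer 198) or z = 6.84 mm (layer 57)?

layer 198 (z = 23.76 mm)

Layer 198 (z = 23.76): the cube (footprint 10.5×23.5) is included at this height (area 246.75 mm²); the cone at (8, 3.5) is not intersected at this z (z outside [13, 23.5]); the cube at (13, 8.5) is present — its section is the full 6.5×27 rectangle (area 175.50 mm²); the r=3 sphere at (5, 4) slices to a regular 12-gon of circumradius 2.990 (√(r²−h²) with h=0.24 from center) (area = (12/2)·2.990²·sin(360°/12) = 26.83 mm²); Combining (union): the regions partially overlap — summed areas 449.08 mm² minus the doubly-counted overlap 26.83 mm² gives 422.25 mm² — area = 422.25 mm²; the 11×9 cube at (-1, 6.5) contributes its full rectangle (area 99.00 mm²); Subtracting the remaining from the first: starting from the result so far (422.25 mm²), the 11×9 cube at (-1, 6.5) partially overlaps it — only the 90.00 mm² overlap (of its 99.00 mm²) is removed, clipping the outline — area = 332.25 mm². So its area = 332.25 mm². Layer 57 (z = 6.84): the cube is present — its section is the full 10.5×23.5 rectangle (area 246.75 mm²); the cone at (8, 3.5) is not intersected at this z (z outside [13, 23.5]); the cube at (13, 8.5) is absent (z outside [20, 40]); the sphere at (5, 4) is absent (|z−center|=17.160 > r=3); Merging all regions: only the 10.5×23.5 cube is present, so the union is just that shape — area = 246.75 mm²; the cube at (-1, 6.5) is not intersected at this z (z outside [21.5, 37]); Taking the first minus the rest: none of the subtracted shapes is present at this height, so the result so far is unchanged — area = 246.75 mm². So its area = 246.75 mm². Layer 198 is larger (332.25 vs 246.75 mm²).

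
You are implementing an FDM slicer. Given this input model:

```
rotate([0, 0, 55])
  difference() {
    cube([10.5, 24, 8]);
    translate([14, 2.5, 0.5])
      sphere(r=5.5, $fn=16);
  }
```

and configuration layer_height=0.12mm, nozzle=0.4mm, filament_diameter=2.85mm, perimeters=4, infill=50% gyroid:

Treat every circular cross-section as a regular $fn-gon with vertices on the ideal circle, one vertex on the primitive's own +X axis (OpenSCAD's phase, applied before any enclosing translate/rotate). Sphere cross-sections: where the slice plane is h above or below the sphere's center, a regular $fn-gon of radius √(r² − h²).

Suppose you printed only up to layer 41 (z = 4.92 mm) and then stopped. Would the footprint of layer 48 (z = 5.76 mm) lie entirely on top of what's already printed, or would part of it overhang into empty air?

entirely on top

Compare the two slices. At z = 4.92: the cube is present — its section is the full 10.5×24 rectangle (area 252.00 mm²); the r=5.5 sphere at (14, 2.5) contributes a regular 16-gon of circumradius √(5.5²−4.42²) = 3.273 (area = (16/2)·3.273²·sin(360°/16) = 32.80 mm²); After the difference (first − rest): starting from the 10.5×24 cube (252.00 mm²), the r=5.5 sphere at (14, 2.5) misses the remaining region (no effect) — area = 252.00 mm²; (rotated 55° about Z; rotation is an isometry so areas/perimeters/island counts are preserved). At z = 5.76: the cube (footprint 10.5×24) is included at this height (area 252.00 mm²); the sphere at (14, 2.5): section is a regular 16-gon, circumradius = √(r²−h²) = √(5.5²−5.26²) = 1.607 (area = (16/2)·1.607²·sin(360°/16) = 7.91 mm²); After the difference (first − rest): starting from the 10.5×24 cube (252.00 mm²), the r=5.5 sphere at (14, 2.5) misses the remaining region (no effect) — area = 252.00 mm²; (rotated 55° about Z; rotation is an isometry so areas/perimeters/island counts are preserved). Checking containment: the cross-section at z = 5.76 is a subset of the cross-section at z = 4.92.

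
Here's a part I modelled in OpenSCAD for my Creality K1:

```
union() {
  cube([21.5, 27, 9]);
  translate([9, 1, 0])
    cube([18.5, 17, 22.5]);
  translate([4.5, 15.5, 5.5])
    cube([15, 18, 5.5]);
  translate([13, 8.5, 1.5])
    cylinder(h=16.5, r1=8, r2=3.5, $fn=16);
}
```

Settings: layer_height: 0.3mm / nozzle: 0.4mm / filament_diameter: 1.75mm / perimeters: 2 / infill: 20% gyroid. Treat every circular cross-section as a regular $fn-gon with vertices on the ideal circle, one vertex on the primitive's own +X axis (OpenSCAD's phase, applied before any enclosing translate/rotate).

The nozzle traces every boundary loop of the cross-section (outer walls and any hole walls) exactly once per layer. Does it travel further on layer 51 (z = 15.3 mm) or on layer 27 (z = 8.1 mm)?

Layer 51 (z = 15.3): the cube is not intersected at this z (z outside [0, 9]); the cube at (9, 1) (footprint 18.5×17) is included at this height (perimeter 71.00 mm); the cube at (4.5, 15.5) does not reach this height (z outside [5.5, 11]); the cone at (13, 8.5) contributes a regular 16-gon of circumradius 4.236 (interpolated between r1=8 and r2=3.5 at t=0.836) (perimeter = 2·16·4.236·sin(180°/16) = 26.45 mm); Combining (union): the regions partially overlap (shared area 54.66 mm²), so the edge portions inside another operand are dropped and the merged outline is re-measured after clipping — boundary = 71.05 mm. So its perimeter = 71.05 mm. Layer 27 (z = 8.1): the cube is present — its section is the full 21.5×27 rectangle (perimeter 97.00 mm); the cube at (9, 1) is present — its section is the full 18.5×17 rectangle (perimeter 71.00 mm); the cube at (4.5, 15.5) is present — its section is the full 15×18 rectangle (perimeter 66.00 mm); the cone at (13, 8.5): at t=0.400 of its height the radius interpolates to r₁+(r₂−r₁)t = 6.200, giving a regular 16-gon of that circumradius (perimeter = 2·16·6.200·sin(180°/16) = 38.71 mm); Merging all regions: the regions partially overlap (shared area 502.68 mm²), so the edge portions inside another operand are dropped and the merged outline is re-measured after clipping — boundary = 122.00 mm. So its perimeter = 122.00 mm. Layer 27 is larger (122.00 vs 71.05 mm).

layer 27 (z = 8.1 mm)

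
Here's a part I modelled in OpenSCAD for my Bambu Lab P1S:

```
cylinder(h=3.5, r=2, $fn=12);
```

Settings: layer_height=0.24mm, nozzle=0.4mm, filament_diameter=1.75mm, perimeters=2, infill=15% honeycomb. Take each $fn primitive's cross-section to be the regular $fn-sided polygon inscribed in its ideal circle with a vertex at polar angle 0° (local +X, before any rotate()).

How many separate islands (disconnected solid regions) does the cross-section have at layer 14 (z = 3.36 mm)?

At z = 3.36 mm: the r=2 cylinder gives a regular 12-gon of circumradius 2 (constant along its height). Overall, the cross-section is a single solid region. Island count = 1.

1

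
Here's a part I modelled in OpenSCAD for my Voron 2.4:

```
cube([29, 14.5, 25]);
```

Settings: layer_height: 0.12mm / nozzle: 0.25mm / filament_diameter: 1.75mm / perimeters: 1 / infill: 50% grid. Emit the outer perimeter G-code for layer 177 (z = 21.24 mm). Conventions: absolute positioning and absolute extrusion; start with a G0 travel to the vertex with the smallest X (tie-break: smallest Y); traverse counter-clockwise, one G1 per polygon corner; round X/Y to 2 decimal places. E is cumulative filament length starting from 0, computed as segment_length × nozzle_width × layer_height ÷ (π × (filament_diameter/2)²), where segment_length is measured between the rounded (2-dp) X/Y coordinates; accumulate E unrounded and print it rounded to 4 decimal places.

At z = 21.24 mm: the cube is present — its section is the full 29×14.5 rectangle. The outline is a single polygon with 4 vertices. Extrusion per mm of travel: 0.25 × 0.12 / (π × 0.875²) = 0.012473. Accumulating E over each segment gives final E = 1.0851.

G0 X0.00 Y0.00 Z21.24
G1 X29.00 Y0.00 E0.3617
G1 X29.00 Y14.50 E0.5426
G1 X0.00 Y14.50 E0.9043
G1 X0.00 Y0.00 E1.0851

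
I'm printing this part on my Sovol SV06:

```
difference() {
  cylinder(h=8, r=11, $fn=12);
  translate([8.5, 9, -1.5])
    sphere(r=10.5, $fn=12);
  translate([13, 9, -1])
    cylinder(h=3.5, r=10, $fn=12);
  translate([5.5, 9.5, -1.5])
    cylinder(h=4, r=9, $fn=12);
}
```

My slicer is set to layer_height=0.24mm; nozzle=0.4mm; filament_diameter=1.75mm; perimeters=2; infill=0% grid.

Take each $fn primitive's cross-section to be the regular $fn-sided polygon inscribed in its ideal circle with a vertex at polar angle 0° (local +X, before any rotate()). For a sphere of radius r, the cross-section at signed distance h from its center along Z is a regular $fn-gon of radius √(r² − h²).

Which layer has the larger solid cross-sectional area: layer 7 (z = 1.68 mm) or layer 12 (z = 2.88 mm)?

layer 12 (z = 2.88 mm)

Layer 7 (z = 1.68): the r=11 cylinder gives a regular 12-gon of circumradius 11 (constant along its height) (area = (12/2)·11.000²·sin(360°/12) = 363.00 mm²); the sphere at (8.5, 9): section is a regular 12-gon, circumradius = √(r²−h²) = √(10.5²−3.18²) = 10.007 (area = (12/2)·10.007²·sin(360°/12) = 300.41 mm²); the cylinder at (13, 9): section is a regular 12-gon, circumradius r=10 (area = (12/2)·10.000²·sin(360°/12) = 300.00 mm²); the cylinder at (5.5, 9.5): section is a regular 12-gon, circumradius r=9 (area = (12/2)·9.000²·sin(360°/12) = 243.00 mm²); Taking the first minus the rest: starting from the r=11 cylinder (363.00 mm²), the r=10.5 sphere at (8.5, 9) partially overlaps it — only the 93.36 mm² overlap (of its 300.41 mm²) is removed, clipping the outline; the r=10 cylinder at (13, 9) partially overlaps it — only the 0.00 mm² overlap (of its 300.00 mm²) is removed, clipping the outline; the r=9 cylinder at (5.5, 9.5) partially overlaps it — only the 14.68 mm² overlap (of its 243.00 mm²) is removed, clipping the outline — area = 254.96 mm². So its area = 254.96 mm². Layer 12 (z = 2.88): the cylinder: section is a regular 12-gon, circumradius r=11 (area = (12/2)·11.000²·sin(360°/12) = 363.00 mm²); the sphere at (8.5, 9): section is a regular 12-gon, circumradius = √(r²−h²) = √(10.5²−4.38²) = 9.543 (area = (12/2)·9.543²·sin(360°/12) = 273.20 mm²); the cylinder at (13, 9) is absent (z outside [-1, 2.5]); the cylinder at (5.5, 9.5) is not intersected at this z (z outside [-1.5, 2.5]); After the difference (first − rest): starting from the r=11 cylinder (363.00 mm²), the r=10.5 sphere at (8.5, 9) partially overlaps it — only the 84.58 mm² overlap (of its 273.20 mm²) is removed, clipping the outline — area = 278.42 mm². So its area = 278.42 mm². Layer 12 is larger (278.42 vs 254.96 mm²).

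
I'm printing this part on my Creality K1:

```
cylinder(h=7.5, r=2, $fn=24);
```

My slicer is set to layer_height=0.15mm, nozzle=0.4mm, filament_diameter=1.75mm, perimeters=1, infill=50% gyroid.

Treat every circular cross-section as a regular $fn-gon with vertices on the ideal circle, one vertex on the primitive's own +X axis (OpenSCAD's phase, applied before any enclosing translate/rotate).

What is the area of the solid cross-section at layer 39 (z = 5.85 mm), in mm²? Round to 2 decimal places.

12.42 mm²

At z = 5.85 mm: the r=2 cylinder gives a regular 24-gon of circumradius 2 (constant along its height) (area = (24/2)·2.000²·sin(360°/24) = 12.42 mm²). Overall, the cross-section is a single solid region. Net area = 12.42 mm².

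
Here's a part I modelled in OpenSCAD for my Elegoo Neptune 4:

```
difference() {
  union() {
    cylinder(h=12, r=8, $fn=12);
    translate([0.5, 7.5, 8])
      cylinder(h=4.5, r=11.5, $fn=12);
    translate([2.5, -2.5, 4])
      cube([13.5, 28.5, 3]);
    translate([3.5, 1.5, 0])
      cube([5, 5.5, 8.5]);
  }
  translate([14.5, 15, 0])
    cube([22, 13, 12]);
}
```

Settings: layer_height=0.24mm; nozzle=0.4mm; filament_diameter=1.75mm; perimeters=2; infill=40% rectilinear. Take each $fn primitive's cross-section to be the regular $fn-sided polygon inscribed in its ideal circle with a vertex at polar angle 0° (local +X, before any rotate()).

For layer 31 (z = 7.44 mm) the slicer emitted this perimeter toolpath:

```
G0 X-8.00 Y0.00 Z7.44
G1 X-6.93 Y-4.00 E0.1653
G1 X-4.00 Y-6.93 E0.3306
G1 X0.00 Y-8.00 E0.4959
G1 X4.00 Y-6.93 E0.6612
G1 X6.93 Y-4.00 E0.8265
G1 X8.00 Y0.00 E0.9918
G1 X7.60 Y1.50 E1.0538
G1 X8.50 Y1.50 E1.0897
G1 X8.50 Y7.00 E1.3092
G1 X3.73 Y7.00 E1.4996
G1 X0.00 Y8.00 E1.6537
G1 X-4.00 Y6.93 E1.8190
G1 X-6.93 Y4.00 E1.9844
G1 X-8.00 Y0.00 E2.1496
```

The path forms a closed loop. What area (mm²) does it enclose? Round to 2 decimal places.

204.35 mm²

Apply the shoelace formula to the sequence of (X, Y) vertices; enclosed area = 204.35 mm².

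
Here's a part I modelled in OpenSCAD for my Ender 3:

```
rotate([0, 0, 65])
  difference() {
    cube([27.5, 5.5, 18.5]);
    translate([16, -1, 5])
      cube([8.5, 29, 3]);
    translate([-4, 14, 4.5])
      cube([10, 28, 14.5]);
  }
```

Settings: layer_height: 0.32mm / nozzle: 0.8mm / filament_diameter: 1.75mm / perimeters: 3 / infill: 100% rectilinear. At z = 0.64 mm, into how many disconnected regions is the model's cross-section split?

1

At z = 0.64 mm: the cube is present — its section is the full 27.5×5.5 rectangle; the cube at (16, -1) does not reach this height (z outside [5, 8]); the cube at (-4, 14) is not intersected at this z (z outside [4.5, 19]); After the difference (first − rest): none of the subtracted shapes is present at this height, so the 27.5×5.5 cube is unchanged — 1 connected region; (whole slice rotated 65° about Z — lengths, areas and connectivity unchanged). The result has 1 disconnected region.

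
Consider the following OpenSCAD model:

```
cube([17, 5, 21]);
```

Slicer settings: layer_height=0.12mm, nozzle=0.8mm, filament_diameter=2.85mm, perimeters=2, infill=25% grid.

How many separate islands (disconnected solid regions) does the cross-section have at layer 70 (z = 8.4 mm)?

1

At z = 8.4 mm: the 17×5 cube contributes its full rectangle. Overall, the cross-section is a single solid region. Island count = 1.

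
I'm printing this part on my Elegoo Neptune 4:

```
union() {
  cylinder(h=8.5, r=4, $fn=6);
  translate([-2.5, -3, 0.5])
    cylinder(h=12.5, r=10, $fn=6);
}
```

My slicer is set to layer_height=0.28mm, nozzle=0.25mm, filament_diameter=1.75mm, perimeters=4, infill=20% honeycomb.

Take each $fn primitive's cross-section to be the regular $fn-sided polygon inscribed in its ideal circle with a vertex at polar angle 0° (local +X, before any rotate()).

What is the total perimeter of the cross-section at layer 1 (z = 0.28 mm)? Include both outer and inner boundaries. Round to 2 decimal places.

At z = 0.28 mm: the r=4 cylinder gives a regular 6-gon of circumradius 4 (constant along its height) (perimeter = 2·6·4.000·sin(180°/6) = 24.00 mm); the cylinder at (-2.5, -3) is not intersected at this z (z outside [0.5, 13]); Taking the union: only the r=4 cylinder is present, so the union is just that shape — boundary = 24.00 mm. Overall, the cross-section is a single solid region. Total boundary length (outer) = 24.00 mm.

24.00 mm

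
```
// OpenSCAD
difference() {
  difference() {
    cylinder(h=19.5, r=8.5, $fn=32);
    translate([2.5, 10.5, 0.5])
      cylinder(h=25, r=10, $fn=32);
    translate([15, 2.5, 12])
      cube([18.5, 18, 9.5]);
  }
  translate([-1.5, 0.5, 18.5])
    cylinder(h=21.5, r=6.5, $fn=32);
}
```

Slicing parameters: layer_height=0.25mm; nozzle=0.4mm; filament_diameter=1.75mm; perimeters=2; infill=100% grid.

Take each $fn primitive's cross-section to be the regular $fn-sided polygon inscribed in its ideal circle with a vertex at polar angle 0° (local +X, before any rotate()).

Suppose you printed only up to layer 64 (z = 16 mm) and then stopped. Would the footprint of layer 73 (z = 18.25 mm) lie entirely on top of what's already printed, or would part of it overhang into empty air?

Compare the two slices. At z = 16: the cylinder: section is a regular 32-gon, circumradius r=8.5 (area = (32/2)·8.500²·sin(360°/32) = 225.52 mm²); the r=10 cylinder at (2.5, 10.5) contributes a regular 32-gon of circumradius 10 (area = (32/2)·10.000²·sin(360°/32) = 312.14 mm²); the cube at (15, 2.5) is present — its section is the full 18.5×18 rectangle (area 333.00 mm²); Taking the first minus the rest: starting from the r=8.5 cylinder (225.52 mm²), the r=10 cylinder at (2.5, 10.5) partially overlaps it — only the 79.59 mm² overlap (of its 312.14 mm²) is removed, clipping the outline; the 18.5×18 cube at (15, 2.5) misses the remaining region (no effect) — area = 145.94 mm²; the cylinder at (-1.5, 0.5) does not reach this height (z outside [18.5, 40]); After the difference (first − rest): none of the subtracted shapes is present at this height, so the result so far is unchanged — area = 145.94 mm². At z = 18.25: the cylinder: section is a regular 32-gon, circumradius r=8.5 (area = (32/2)·8.500²·sin(360°/32) = 225.52 mm²); the r=10 cylinder at (2.5, 10.5) gives a regular 32-gon of circumradius 10 (constant along its height) (area = (32/2)·10.000²·sin(360°/32) = 312.14 mm²); the cube at (15, 2.5) (footprint 18.5×18) is included at this height (area 333.00 mm²); After the difference (first − rest): starting from the r=8.5 cylinder (225.52 mm²), the r=10 cylinder at (2.5, 10.5) partially overlaps it — only the 79.59 mm² overlap (of its 312.14 mm²) is removed, clipping the outline; the 18.5×18 cube at (15, 2.5) misses the remaining region (no effect) — area = 145.94 mm²; the cylinder at (-1.5, 0.5) is absent (z outside [18.5, 40]); Subtracting the remaining from the first: none of the subtracted shapes is present at this height, so that combined region is unchanged — area = 145.94 mm². Checking containment: the cross-section at z = 18.25 is a subset of the cross-section at z = 16.

entirely on top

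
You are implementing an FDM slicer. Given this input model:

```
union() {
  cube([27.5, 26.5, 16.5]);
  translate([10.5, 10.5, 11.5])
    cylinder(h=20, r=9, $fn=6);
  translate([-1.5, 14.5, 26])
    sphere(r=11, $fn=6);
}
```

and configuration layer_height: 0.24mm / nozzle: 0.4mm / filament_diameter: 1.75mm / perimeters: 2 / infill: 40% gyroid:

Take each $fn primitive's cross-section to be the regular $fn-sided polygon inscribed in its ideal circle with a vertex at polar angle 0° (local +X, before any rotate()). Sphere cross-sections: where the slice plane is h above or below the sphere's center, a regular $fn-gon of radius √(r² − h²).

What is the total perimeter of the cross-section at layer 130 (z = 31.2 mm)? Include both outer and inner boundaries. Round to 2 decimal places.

85.39 mm

At z = 31.2 mm: the cube is absent (z outside [0, 16.5]); the r=9 cylinder at (10.5, 10.5) gives a regular 6-gon of circumradius 9 (constant along its height) (perimeter = 2·6·9.000·sin(180°/6) = 54.00 mm); the sphere at (-1.5, 14.5): section is a regular 6-gon, circumradius = √(r²−h²) = √(11²−5.2²) = 9.693 (perimeter = 2·6·9.693·sin(180°/6) = 58.16 mm); Merging all regions: the regions partially overlap (shared area 34.18 mm²), so the edge portions inside another operand are dropped and the merged outline is re-measured after clipping — boundary = 85.39 mm. Overall, the cross-section is a single solid region. Total boundary length (outer) = 85.39 mm.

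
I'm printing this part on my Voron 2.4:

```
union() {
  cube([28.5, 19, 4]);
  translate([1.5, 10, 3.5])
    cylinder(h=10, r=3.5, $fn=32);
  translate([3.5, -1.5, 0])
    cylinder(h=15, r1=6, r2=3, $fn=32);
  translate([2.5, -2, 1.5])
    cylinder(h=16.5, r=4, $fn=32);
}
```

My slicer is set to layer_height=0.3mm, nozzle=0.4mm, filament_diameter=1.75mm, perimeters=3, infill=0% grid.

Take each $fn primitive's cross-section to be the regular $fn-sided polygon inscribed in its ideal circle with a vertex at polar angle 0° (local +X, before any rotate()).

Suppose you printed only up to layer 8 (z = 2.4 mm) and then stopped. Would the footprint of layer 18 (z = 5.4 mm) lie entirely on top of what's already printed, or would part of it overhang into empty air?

part overhangs

Compare the two slices. At z = 2.4: the cube is present — its section is the full 28.5×19 rectangle (area 541.50 mm²); the cylinder at (1.5, 10) does not reach this height (z outside [3.5, 13.5]); the cone at (3.5, -1.5) (r1=6→r2=3) has section circumradius 5.520 here — a regular 32-gon (area = (32/2)·5.520²·sin(360°/32) = 95.11 mm²); the r=4 cylinder at (2.5, -2) gives a regular 32-gon of circumradius 4 (constant along its height) (area = (32/2)·4.000²·sin(360°/32) = 49.94 mm²); Combining (union): the regions partially overlap — summed areas 686.55 mm² minus the doubly-counted overlap 78.19 mm² gives 608.37 mm² — area = 608.37 mm². At z = 5.4: the cube does not reach this height (z outside [0, 4]); the r=3.5 cylinder at (1.5, 10) contributes a regular 32-gon of circumradius 3.5 (area = (32/2)·3.500²·sin(360°/32) = 38.24 mm²); the cone at (3.5, -1.5): at t=0.360 of its height the radius interpolates to r₁+(r₂−r₁)t = 4.920, giving a regular 32-gon of that circumradius (area = (32/2)·4.920²·sin(360°/32) = 75.56 mm²); the r=4 cylinder at (2.5, -2) gives a regular 32-gon of circumradius 4 (constant along its height) (area = (32/2)·4.000²·sin(360°/32) = 49.94 mm²); Taking the union: the regions partially overlap — summed areas 163.74 mm² minus the doubly-counted overlap 49.23 mm² gives 114.51 mm² — area = 114.51 mm². Checking containment: at z = 5.4 the cross-section extends beyond the z = 2.4 cross-section by about 8.98 mm².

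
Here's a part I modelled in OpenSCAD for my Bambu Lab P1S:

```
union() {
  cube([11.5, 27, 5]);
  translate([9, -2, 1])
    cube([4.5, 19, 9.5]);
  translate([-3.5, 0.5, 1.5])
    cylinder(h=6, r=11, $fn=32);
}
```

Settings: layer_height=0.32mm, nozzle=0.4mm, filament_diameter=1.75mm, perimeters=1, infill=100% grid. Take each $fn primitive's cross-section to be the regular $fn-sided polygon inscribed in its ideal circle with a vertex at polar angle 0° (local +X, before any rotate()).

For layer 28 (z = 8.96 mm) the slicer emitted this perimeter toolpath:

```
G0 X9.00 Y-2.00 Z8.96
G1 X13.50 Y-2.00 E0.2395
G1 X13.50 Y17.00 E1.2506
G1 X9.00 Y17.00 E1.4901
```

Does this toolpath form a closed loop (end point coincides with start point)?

no

Start point (G0): (9.00, -2.00). End point (last G1): the path does not return to the start — open.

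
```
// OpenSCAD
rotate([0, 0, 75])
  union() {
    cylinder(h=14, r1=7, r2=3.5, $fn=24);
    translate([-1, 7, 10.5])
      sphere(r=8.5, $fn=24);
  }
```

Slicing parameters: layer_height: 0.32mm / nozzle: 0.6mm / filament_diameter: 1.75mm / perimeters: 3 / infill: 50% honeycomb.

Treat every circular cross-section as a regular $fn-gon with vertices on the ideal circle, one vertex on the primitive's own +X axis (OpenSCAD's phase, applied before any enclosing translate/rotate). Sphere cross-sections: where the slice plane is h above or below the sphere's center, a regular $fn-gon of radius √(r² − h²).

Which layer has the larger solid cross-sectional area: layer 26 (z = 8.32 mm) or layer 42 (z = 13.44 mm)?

Layer 26 (z = 8.32): the cone contributes a regular 24-gon of circumradius 4.920 (interpolated between r1=7 and r2=3.5 at t=0.594) (area = (24/2)·4.920²·sin(360°/24) = 75.18 mm²); the r=8.5 sphere at (-1, 7) contributes a regular 24-gon of circumradius √(8.5²−2.18²) = 8.216 (area = (24/2)·8.216²·sin(360°/24) = 209.64 mm²); Taking the union: the regions partially overlap — summed areas 284.82 mm² minus the doubly-counted overlap 43.26 mm² gives 241.56 mm² — area = 241.56 mm²; (whole slice rotated 75° about Z — lengths, areas and connectivity unchanged). So its area = 241.56 mm². Layer 42 (z = 13.44): the cone contributes a regular 24-gon of circumradius 3.640 (interpolated between r1=7 and r2=3.5 at t=0.960) (area = (24/2)·3.640²·sin(360°/24) = 41.15 mm²); the sphere at (-1, 7): section is a regular 24-gon, circumradius = √(r²−h²) = √(8.5²−2.94²) = 7.975 (area = (24/2)·7.975²·sin(360°/24) = 197.55 mm²); Taking the union: the regions partially overlap — summed areas 238.70 mm² minus the doubly-counted overlap 24.75 mm² gives 213.95 mm² — area = 213.95 mm²; (rotated 75° about Z; rotation is an isometry so areas/perimeters/island counts are preserved). So its area = 213.95 mm². Layer 26 is larger (241.56 vs 213.95 mm²).

layer 26 (z = 8.32 mm)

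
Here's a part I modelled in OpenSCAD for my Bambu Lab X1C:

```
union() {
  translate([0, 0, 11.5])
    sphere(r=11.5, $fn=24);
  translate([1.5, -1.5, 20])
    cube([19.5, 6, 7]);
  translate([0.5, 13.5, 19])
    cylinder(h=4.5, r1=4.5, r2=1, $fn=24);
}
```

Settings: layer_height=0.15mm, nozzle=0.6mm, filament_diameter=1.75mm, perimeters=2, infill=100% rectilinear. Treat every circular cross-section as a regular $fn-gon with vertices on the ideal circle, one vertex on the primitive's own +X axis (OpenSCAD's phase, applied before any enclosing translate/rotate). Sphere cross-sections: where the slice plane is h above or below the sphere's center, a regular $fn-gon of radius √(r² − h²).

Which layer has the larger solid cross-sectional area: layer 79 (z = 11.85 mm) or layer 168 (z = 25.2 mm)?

layer 79 (z = 11.85 mm)

Layer 79 (z = 11.85): the r=11.5 sphere contributes a regular 24-gon of circumradius √(11.5²−0.35²) = 11.495 (area = (24/2)·11.495²·sin(360°/24) = 410.37 mm²); the cube at (1.5, -1.5) is not intersected at this z (z outside [20, 27]); the cone at (0.5, 13.5) does not reach this height (z outside [19, 23.5]); Combining (union): only the r=11.5 sphere is present, so the union is just that shape — area = 410.37 mm². So its area = 410.37 mm². Layer 168 (z = 25.2): the sphere is not intersected at this z (|z−center|=13.700 > r=11.5); the 19.5×6 cube at (1.5, -1.5) contributes its full rectangle (area 117.00 mm²); the cone at (0.5, 13.5) does not reach this height (z outside [19, 23.5]); Combining (union): only the 19.5×6 cube at (1.5, -1.5) is present, so the union is just that shape — area = 117.00 mm². So its area = 117.00 mm². Layer 79 is larger (410.37 vs 117.00 mm²).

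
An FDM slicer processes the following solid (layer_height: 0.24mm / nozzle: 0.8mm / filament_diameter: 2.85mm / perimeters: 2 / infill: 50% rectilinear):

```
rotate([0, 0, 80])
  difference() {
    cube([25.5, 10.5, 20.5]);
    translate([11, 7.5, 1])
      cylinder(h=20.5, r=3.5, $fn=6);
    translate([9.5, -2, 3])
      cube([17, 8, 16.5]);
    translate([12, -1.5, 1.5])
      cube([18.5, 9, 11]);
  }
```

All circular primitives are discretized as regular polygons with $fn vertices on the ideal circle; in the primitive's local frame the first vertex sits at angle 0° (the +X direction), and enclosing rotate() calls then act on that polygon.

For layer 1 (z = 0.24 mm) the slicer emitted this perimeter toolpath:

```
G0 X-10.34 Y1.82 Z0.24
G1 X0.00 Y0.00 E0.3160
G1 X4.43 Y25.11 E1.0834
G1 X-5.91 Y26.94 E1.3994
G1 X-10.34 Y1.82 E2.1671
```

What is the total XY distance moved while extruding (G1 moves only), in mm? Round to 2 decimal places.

Sum the Euclidean lengths of each G1 segment: total = 72.01 mm.

72.01 mm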